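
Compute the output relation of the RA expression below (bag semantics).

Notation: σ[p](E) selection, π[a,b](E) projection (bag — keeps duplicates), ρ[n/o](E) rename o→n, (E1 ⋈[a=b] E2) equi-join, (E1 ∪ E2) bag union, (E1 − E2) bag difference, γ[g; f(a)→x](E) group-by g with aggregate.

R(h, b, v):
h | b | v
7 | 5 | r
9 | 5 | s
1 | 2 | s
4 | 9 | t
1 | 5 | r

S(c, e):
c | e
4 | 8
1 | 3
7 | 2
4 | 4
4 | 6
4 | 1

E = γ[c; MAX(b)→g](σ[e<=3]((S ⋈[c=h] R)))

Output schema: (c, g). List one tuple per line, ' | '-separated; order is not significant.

Subexpression sizes:
  S → 6
  R → 5
  (S ⋈[c=h] R) → 7
  σ[e<=3]((S ⋈[c=h] R)) → 4
  γ[c; MAX(b)→g](σ[e<=3]((S ⋈[c=h] R))) → 3

== RESULT ==
c | g
1 | 5
4 | 9
7 | 5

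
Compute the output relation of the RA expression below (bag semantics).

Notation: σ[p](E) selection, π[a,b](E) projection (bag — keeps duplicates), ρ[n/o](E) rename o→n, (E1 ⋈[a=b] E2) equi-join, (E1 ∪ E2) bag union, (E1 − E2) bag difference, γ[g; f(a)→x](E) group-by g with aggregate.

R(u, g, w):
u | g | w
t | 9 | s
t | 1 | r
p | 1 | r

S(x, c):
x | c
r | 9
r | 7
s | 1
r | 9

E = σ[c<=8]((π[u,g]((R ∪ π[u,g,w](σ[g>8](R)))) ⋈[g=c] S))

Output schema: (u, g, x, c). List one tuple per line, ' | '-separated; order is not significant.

Per-node cardinality:
  R → 3
  R → 3
  σ[g>8](R) → 1
  π[u,g,w](σ[g>8](R)) → 1
  (R ∪ π[u,g,w](σ[g>8](R))) → 4
  π[u,g]((R ∪ π[u,g,w](σ[g>8](R)))) → 4
  S → 4
  (π[u,g]((R ∪ π[u,g,w](σ[g>8](R)))) ⋈[g=c] S) → 6
  σ[c<=8]((π[u,g]((R ∪ π[u,g,w](σ[g>8](R)))) ⋈[g=c] S)) → 2

== RESULT ==
u | g | x | c
p | 1 | s | 1
t | 1 | s | 1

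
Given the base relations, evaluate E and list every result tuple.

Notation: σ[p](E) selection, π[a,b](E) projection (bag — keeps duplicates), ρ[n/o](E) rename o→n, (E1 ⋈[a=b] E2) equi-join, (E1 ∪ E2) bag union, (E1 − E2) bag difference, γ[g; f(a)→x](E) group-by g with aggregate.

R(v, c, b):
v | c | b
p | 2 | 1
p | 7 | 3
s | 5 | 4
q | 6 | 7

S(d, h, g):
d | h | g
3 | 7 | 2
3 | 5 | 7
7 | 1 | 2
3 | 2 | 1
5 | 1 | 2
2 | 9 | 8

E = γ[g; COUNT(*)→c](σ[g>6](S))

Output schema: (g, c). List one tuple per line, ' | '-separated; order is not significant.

Row counts bottom-up:
  S → 6
  σ[g>6](S) → 2
  γ[g; COUNT(*)→c](σ[g>6](S)) → 2

== RESULT ==
g | c
7 | 1
8 | 1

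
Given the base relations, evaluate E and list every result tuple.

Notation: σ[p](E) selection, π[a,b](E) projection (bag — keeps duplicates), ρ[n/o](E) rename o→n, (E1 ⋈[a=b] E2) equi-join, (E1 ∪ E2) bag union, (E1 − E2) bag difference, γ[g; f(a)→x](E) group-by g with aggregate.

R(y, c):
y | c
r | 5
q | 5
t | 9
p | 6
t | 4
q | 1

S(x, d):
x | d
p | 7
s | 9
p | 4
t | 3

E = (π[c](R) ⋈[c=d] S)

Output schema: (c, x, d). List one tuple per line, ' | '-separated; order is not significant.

Row counts bottom-up:
  R → 6
  π[c](R) → 6
  S → 4
  (π[c](R) ⋈[c=d] S) → 2

== RESULT ==
c | x | d
4 | p | 4
9 | s | 9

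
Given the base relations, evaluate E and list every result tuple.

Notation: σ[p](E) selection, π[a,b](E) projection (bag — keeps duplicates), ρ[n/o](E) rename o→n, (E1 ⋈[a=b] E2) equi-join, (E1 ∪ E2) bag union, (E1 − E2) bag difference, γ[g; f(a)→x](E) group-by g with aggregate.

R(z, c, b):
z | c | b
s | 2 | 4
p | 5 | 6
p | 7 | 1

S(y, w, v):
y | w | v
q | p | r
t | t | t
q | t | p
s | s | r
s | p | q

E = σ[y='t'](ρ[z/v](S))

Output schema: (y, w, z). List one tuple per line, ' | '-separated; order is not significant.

Row counts bottom-up:
  S → 5
  ρ[z/v](S) → 5
  σ[y='t'](ρ[z/v](S)) → 1

== RESULT ==
y | w | z
t | t | t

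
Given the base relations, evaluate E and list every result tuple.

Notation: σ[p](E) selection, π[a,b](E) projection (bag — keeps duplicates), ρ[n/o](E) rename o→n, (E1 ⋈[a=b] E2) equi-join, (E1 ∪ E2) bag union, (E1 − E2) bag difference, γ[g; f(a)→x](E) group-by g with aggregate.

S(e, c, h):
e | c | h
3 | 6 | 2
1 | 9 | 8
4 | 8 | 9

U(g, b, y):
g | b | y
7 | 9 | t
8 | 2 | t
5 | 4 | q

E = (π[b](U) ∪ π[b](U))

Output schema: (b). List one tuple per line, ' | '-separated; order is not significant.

Stepwise |·|:
  U → 3
  π[b](U) → 3
  U → 3
  π[b](U) → 3
  (π[b](U) ∪ π[b](U)) → 6

== RESULT ==
b
2
2
4
4
9
9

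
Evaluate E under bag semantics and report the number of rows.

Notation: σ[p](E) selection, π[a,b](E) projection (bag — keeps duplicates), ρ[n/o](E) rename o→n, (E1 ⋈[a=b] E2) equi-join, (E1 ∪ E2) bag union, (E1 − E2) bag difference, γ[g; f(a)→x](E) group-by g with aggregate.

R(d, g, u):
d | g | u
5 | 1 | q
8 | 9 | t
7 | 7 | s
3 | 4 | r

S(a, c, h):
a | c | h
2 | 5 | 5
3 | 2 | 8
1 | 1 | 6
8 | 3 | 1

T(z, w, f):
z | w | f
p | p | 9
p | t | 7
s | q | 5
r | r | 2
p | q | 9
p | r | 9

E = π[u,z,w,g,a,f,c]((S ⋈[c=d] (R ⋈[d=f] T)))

Row counts bottom-up:
  S → 4
  R → 4
  T → 6
  (R ⋈[d=f] T) → 2
  (S ⋈[c=d] (R ⋈[d=f] T)) → 1
  π[u,z,w,g,a,f,c]((S ⋈[c=d] (R ⋈[d=f] T))) → 1

|E| = 1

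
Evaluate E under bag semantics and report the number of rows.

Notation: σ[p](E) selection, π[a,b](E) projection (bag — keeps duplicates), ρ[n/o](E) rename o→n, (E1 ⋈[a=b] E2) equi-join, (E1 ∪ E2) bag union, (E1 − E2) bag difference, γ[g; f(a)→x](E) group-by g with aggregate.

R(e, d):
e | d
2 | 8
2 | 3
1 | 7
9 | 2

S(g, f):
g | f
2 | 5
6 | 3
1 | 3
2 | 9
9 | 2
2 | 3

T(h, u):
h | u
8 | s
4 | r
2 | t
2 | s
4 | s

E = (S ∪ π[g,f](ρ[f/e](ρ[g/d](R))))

Per-node cardinality:
  S → 6
  R → 4
  ρ[g/d](R) → 4
  ρ[f/e](ρ[g/d](R)) → 4
  π[g,f](ρ[f/e](ρ[g/d](R))) → 4
  (S ∪ π[g,f](ρ[f/e](ρ[g/d](R)))) → 10

|E| = 10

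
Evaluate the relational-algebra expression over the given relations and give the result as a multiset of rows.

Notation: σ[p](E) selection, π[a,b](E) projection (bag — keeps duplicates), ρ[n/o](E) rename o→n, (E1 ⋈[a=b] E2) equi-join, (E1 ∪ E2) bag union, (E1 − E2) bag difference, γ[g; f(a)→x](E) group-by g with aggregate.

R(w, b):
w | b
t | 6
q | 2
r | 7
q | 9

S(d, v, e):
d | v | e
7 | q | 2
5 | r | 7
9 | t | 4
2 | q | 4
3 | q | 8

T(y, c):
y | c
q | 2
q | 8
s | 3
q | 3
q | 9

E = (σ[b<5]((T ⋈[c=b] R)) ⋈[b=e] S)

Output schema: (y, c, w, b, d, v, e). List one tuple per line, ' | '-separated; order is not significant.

Row counts bottom-up:
  T → 5
  R → 4
  (T ⋈[c=b] R) → 2
  σ[b<5]((T ⋈[c=b] R)) → 1
  S → 5
  (σ[b<5]((T ⋈[c=b] R)) ⋈[b=e] S) → 1

== RESULT ==
y | c | w | b | d | v | e
q | 2 | q | 2 | 7 | q | 2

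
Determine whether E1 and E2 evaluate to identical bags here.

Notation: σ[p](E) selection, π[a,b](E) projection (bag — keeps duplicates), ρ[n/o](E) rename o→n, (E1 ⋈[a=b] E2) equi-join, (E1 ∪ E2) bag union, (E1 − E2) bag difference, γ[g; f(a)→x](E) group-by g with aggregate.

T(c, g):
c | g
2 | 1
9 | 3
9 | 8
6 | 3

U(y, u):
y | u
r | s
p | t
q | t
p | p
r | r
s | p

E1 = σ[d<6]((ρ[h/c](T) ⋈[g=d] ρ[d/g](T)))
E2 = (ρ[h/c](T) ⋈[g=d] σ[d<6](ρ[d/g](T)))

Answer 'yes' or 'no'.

E1 per-node cardinality:
  T → 4
  ρ[h/c](T) → 4
  T → 4
  ρ[d/g](T) → 4
  (ρ[h/c](T) ⋈[g=d] ρ[d/g](T)) → 6
  σ[d<6]((ρ[h/c](T) ⋈[g=d] ρ[d/g](T))) → 5
E2 per-node cardinality:
  T → 4
  ρ[h/c](T) → 4
  T → 4
  ρ[d/g](T) → 4
  σ[d<6](ρ[d/g](T)) → 3
  (ρ[h/c](T) ⋈[g=d] σ[d<6](ρ[d/g](T))) → 5

E1 and E2 produce the same multiset:
h | g | c | d
2 | 1 | 2 | 1
6 | 3 | 6 | 3
6 | 3 | 9 | 3
9 | 3 | 6 | 3
9 | 3 | 9 | 3

yes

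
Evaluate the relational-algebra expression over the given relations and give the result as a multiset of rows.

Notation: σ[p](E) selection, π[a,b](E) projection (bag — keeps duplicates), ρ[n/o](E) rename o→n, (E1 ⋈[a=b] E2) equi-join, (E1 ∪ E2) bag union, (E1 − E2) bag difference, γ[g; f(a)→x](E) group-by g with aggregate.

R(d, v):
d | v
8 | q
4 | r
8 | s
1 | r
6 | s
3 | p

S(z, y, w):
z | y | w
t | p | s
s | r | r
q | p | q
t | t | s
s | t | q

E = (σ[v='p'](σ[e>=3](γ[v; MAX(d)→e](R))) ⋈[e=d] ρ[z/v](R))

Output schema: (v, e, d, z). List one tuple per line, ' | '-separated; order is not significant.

Subexpression sizes:
  R → 6
  γ[v; MAX(d)→e](R) → 4
  σ[e>=3](γ[v; MAX(d)→e](R)) → 4
  σ[v='p'](σ[e>=3](γ[v; MAX(d)→e](R))) → 1
  R → 6
  ρ[z/v](R) → 6
  (σ[v='p'](σ[e>=3](γ[v; MAX(d)→e](R))) ⋈[e=d] ρ[z/v](R)) → 1

== RESULT ==
v | e | d | z
p | 3 | 3 | p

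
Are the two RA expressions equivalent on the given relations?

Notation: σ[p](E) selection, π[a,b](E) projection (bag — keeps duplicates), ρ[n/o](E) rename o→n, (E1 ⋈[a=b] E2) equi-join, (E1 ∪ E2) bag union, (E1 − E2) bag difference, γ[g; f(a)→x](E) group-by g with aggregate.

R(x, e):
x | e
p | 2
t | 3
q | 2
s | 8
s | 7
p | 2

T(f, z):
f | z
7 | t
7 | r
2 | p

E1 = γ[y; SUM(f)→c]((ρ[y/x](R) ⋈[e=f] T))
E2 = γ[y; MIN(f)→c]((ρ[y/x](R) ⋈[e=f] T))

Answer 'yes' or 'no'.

E1 row counts bottom-up:
  R → 6
  ρ[y/x](R) → 6
  T → 3
  (ρ[y/x](R) ⋈[e=f] T) → 5
  γ[y; SUM(f)→c]((ρ[y/x](R) ⋈[e=f] T)) → 3
E2 row counts bottom-up:
  R → 6
  ρ[y/x](R) → 6
  T → 3
  (ρ[y/x](R) ⋈[e=f] T) → 5
  γ[y; MIN(f)→c]((ρ[y/x](R) ⋈[e=f] T)) → 3

E1 result:
y | c
p | 4
q | 2
s | 14
E2 result:
y | c
p | 2
q | 2
s | 7
Witness: ('s', 7) appears 0× in E1 but 1× in E2.

no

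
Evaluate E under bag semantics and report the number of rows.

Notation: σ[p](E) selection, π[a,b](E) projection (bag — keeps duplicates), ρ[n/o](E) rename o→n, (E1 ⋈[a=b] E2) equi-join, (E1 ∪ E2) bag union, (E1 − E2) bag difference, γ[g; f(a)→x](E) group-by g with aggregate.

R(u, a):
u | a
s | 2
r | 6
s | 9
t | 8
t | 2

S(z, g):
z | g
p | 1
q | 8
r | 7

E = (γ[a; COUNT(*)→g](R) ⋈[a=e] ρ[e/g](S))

Stepwise |·|:
  R → 5
  γ[a; COUNT(*)→g](R) → 4
  S → 3
  ρ[e/g](S) → 3
  (γ[a; COUNT(*)→g](R) ⋈[a=e] ρ[e/g](S)) → 1

|E| = 1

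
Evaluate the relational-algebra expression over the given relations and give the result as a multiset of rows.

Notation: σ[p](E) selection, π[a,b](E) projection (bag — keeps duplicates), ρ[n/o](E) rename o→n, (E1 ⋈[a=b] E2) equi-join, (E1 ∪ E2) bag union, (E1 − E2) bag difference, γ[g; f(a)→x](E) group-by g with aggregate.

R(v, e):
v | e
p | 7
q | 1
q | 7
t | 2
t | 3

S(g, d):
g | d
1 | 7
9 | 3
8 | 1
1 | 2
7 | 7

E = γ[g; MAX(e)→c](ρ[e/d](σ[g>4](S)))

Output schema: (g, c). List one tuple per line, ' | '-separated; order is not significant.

Subexpression sizes:
  S → 5
  σ[g>4](S) → 3
  ρ[e/d](σ[g>4](S)) → 3
  γ[g; MAX(e)→c](ρ[e/d](σ[g>4](S))) → 3

== RESULT ==
g | c
7 | 7
8 | 1
9 | 3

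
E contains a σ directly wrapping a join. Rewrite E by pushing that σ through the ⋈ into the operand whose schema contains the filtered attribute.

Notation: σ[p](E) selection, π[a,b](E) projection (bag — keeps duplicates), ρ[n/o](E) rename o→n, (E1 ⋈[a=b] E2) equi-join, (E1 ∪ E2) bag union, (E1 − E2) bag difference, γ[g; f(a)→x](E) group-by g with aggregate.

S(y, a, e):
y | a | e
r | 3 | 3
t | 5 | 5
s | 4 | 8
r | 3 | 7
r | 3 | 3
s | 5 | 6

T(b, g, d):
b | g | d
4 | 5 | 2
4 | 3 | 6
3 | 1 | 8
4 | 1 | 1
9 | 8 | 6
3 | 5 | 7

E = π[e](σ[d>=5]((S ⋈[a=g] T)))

σ filters on d, owned by the right side.
E' = π[e]((S ⋈[a=g] σ[d>=5](T)))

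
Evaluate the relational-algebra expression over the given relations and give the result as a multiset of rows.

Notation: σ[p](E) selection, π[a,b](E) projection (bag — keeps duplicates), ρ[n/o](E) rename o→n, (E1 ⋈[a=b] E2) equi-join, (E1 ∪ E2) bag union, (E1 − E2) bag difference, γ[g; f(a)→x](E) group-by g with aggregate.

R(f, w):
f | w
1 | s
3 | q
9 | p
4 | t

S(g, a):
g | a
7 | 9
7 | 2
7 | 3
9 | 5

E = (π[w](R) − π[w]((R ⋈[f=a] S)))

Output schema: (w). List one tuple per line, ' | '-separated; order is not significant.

Row counts bottom-up:
  R → 4
  π[w](R) → 4
  R → 4
  S → 4
  (R ⋈[f=a] S) → 2
  π[w]((R ⋈[f=a] S)) → 2
  (π[w](R) − π[w]((R ⋈[f=a] S))) → 2

== RESULT ==
w
s
t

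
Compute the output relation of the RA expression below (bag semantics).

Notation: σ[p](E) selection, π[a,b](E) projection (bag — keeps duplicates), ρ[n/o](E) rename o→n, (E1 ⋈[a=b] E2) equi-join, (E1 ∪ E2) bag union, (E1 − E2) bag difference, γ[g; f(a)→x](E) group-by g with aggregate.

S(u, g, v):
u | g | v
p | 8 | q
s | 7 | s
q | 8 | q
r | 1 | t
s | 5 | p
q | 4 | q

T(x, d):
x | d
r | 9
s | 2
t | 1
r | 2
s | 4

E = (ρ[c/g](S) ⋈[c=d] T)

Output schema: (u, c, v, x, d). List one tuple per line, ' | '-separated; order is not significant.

Stepwise |·|:
  S → 6
  ρ[c/g](S) → 6
  T → 5
  (ρ[c/g](S) ⋈[c=d] T) → 2

== RESULT ==
u | c | v | x | d
q | 4 | q | s | 4
r | 1 | t | t | 1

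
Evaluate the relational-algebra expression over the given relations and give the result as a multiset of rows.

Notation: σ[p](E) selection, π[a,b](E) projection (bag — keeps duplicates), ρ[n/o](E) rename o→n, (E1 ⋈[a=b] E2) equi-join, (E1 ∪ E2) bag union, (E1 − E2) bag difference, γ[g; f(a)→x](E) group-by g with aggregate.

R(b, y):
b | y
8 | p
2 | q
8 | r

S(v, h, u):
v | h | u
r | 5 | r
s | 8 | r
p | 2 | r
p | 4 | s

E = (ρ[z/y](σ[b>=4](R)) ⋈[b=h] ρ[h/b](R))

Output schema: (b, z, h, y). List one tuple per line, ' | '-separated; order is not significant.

Stepwise |·|:
  R → 3
  σ[b>=4](R) → 2
  ρ[z/y](σ[b>=4](R)) → 2
  R → 3
  ρ[h/b](R) → 3
  (ρ[z/y](σ[b>=4](R)) ⋈[b=h] ρ[h/b](R)) → 4

== RESULT ==
b | z | h | y
8 | p | 8 | p
8 | p | 8 | r
8 | r | 8 | p
8 | r | 8 | r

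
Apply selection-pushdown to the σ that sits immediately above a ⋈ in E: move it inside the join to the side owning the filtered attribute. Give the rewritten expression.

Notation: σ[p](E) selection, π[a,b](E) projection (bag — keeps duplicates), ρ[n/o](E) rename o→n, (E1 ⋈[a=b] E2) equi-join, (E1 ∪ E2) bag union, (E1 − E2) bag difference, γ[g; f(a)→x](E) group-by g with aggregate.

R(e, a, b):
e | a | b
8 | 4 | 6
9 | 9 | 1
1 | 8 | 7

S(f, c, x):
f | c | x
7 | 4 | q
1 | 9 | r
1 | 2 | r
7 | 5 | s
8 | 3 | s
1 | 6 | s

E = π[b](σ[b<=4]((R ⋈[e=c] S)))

σ filters on b, owned by the left side.
E' = π[b]((σ[b<=4](R) ⋈[e=c] S))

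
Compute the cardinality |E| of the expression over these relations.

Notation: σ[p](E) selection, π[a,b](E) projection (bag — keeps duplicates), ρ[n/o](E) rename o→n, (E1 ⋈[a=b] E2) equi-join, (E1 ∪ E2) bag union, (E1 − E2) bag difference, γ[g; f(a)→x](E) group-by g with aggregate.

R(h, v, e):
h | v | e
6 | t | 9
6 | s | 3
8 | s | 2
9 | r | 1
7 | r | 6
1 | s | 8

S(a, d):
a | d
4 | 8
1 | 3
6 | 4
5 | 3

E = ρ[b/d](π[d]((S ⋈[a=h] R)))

Row counts bottom-up:
  S → 4
  R → 6
  (S ⋈[a=h] R) → 3
  π[d]((S ⋈[a=h] R)) → 3
  ρ[b/d](π[d]((S ⋈[a=h] R))) → 3

|E| = 3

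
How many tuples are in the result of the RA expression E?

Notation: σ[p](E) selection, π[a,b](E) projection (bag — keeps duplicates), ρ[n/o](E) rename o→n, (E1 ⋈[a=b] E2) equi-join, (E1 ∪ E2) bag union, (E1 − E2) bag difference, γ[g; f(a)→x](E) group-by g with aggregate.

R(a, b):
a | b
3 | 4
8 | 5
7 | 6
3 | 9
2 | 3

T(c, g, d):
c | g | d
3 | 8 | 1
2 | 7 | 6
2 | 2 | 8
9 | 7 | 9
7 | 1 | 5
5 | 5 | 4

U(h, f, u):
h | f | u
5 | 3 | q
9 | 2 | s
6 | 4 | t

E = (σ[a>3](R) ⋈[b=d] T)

Per-node cardinality:
  R → 5
  σ[a>3](R) → 2
  T → 6
  (σ[a>3](R) ⋈[b=d] T) → 2

|E| = 2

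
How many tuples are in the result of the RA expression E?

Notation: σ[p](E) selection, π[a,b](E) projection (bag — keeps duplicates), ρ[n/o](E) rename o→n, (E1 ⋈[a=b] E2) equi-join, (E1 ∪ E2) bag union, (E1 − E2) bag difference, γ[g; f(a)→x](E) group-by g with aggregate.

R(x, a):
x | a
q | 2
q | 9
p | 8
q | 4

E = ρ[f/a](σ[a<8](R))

Row counts bottom-up:
  R → 4
  σ[a<8](R) → 2
  ρ[f/a](σ[a<8](R)) → 2

|E| = 2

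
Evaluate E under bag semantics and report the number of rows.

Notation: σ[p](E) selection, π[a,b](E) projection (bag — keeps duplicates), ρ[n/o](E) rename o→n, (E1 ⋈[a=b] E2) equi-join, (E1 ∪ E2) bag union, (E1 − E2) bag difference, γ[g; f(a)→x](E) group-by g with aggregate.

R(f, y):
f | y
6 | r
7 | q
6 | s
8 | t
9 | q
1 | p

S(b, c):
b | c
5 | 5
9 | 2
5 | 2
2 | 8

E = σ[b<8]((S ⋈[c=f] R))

Per-node cardinality:
  S → 4
  R → 6
  (S ⋈[c=f] R) → 1
  σ[b<8]((S ⋈[c=f] R)) → 1

|E| = 1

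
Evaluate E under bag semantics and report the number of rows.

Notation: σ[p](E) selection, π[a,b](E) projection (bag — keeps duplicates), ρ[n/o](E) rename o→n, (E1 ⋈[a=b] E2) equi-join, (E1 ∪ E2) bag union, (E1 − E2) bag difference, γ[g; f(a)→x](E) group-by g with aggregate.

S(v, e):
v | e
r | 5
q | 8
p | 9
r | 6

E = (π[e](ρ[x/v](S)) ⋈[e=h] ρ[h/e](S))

Per-node cardinality:
  S → 4
  ρ[x/v](S) → 4
  π[e](ρ[x/v](S)) → 4
  S → 4
  ρ[h/e](S) → 4
  (π[e](ρ[x/v](S)) ⋈[e=h] ρ[h/e](S)) → 4

|E| = 4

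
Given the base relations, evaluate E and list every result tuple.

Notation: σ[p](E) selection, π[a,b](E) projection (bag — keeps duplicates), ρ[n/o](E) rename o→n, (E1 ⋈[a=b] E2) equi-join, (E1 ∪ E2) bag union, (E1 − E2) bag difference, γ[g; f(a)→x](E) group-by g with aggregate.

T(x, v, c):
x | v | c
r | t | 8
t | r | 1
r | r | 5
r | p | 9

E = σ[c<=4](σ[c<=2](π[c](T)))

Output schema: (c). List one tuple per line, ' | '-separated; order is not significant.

Row counts bottom-up:
  T → 4
  π[c](T) → 4
  σ[c<=2](π[c](T)) → 1
  σ[c<=4](σ[c<=2](π[c](T))) → 1

== RESULT ==
c
1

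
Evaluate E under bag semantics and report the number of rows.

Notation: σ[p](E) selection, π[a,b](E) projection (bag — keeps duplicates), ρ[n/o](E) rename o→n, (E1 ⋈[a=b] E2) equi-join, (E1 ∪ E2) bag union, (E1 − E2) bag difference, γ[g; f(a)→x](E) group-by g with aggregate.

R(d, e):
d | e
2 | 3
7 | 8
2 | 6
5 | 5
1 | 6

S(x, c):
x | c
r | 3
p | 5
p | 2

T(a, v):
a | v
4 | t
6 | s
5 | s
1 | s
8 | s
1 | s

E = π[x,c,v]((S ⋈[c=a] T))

Subexpression sizes:
  S → 3
  T → 6
  (S ⋈[c=a] T) → 1
  π[x,c,v]((S ⋈[c=a] T)) → 1

|E| = 1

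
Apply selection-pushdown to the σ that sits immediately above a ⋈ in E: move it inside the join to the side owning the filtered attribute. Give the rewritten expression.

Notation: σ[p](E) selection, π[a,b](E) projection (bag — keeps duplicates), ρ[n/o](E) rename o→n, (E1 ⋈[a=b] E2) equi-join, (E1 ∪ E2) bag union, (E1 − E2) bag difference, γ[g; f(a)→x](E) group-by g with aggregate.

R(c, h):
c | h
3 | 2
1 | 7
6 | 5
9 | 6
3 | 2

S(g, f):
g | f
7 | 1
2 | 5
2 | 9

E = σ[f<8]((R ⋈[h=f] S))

σ filters on f, owned by the right side.
E' = (R ⋈[h=f] σ[f<8](S))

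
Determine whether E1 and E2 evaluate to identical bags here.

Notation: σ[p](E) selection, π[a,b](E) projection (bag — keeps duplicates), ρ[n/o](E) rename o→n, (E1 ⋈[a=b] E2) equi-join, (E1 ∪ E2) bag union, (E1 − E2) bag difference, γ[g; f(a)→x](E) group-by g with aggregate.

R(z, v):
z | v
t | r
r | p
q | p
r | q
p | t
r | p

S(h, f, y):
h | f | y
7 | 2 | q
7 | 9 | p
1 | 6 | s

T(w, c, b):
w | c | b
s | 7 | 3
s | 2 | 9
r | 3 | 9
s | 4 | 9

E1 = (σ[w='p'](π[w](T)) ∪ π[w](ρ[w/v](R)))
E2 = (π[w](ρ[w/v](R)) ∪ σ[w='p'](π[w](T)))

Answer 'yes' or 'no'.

E1 per-node cardinality:
  T → 4
  π[w](T) → 4
  σ[w='p'](π[w](T)) → 0
  R → 6
  ρ[w/v](R) → 6
  π[w](ρ[w/v](R)) → 6
  (σ[w='p'](π[w](T)) ∪ π[w](ρ[w/v](R))) → 6
E2 per-node cardinality:
  R → 6
  ρ[w/v](R) → 6
  π[w](ρ[w/v](R)) → 6
  T → 4
  π[w](T) → 4
  σ[w='p'](π[w](T)) → 0
  (π[w](ρ[w/v](R)) ∪ σ[w='p'](π[w](T))) → 6

E1 and E2 produce the same multiset:
w
p
p
p
q
r
t

yes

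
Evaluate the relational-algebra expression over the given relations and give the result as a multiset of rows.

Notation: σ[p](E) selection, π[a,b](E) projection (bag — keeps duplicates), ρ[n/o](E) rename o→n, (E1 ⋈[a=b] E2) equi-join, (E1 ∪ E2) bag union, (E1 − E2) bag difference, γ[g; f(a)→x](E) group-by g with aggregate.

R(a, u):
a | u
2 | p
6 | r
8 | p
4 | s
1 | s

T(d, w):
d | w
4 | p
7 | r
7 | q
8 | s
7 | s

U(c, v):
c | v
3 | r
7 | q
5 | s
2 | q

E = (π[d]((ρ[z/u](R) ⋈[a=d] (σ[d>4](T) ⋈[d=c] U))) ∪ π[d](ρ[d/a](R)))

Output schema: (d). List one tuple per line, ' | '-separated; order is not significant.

Subexpression sizes:
  R → 5
  ρ[z/u](R) → 5
  T → 5
  σ[d>4](T) → 4
  U → 4
  (σ[d>4](T) ⋈[d=c] U) → 3
  (ρ[z/u](R) ⋈[a=d] (σ[d>4](T) ⋈[d=c] U)) → 0
  π[d]((ρ[z/u](R) ⋈[a=d] (σ[d>4](T) ⋈[d=c] U))) → 0
  R → 5
  ρ[d/a](R) → 5
  π[d](ρ[d/a](R)) → 5
  (π[d]((ρ[z/u](R) ⋈[a=d] (σ[d>4](T) ⋈[d=c] U))) ∪ π[d](ρ[d/a](R))) → 5

== RESULT ==
d
1
2
4
6
8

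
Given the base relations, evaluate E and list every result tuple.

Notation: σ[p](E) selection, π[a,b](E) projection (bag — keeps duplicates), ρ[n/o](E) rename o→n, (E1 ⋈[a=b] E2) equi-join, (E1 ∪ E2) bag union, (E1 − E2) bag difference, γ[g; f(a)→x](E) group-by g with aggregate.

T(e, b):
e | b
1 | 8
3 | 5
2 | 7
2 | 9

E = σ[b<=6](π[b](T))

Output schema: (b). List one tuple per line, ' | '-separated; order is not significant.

Per-node cardinality:
  T → 4
  π[b](T) → 4
  σ[b<=6](π[b](T)) → 1

== RESULT ==
b
5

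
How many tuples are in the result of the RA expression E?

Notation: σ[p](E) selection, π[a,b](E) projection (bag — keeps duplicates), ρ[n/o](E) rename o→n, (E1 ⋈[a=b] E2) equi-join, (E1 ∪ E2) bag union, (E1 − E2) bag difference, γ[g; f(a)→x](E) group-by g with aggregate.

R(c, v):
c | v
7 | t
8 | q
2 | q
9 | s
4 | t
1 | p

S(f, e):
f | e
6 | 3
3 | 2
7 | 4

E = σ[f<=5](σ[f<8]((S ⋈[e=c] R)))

Per-node cardinality:
  S → 3
  R → 6
  (S ⋈[e=c] R) → 2
  σ[f<8]((S ⋈[e=c] R)) → 2
  σ[f<=5](σ[f<8]((S ⋈[e=c] R))) → 1

|E| = 1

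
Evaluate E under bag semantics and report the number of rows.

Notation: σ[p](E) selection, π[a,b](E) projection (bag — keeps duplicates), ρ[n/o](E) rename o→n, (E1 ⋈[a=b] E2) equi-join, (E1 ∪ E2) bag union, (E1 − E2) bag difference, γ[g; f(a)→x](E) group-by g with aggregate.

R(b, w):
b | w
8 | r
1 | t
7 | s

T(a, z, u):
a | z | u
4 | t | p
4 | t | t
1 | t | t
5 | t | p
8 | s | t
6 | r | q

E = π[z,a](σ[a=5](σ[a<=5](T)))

Subexpression sizes:
  T → 6
  σ[a<=5](T) → 4
  σ[a=5](σ[a<=5](T)) → 1
  π[z,a](σ[a=5](σ[a<=5](T))) → 1

|E| = 1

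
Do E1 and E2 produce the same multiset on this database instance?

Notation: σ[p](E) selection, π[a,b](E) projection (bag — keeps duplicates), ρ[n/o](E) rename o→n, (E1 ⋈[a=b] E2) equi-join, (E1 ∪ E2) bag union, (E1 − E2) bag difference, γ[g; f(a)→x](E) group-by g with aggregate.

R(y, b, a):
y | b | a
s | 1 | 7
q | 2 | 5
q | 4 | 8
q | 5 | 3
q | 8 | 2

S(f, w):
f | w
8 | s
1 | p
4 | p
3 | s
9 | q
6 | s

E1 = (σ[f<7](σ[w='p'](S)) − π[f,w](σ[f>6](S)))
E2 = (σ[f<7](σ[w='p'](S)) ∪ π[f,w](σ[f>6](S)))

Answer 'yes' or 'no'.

E1 per-node cardinality:
  S → 6
  σ[w='p'](S) → 2
  σ[f<7](σ[w='p'](S)) → 2
  S → 6
  σ[f>6](S) → 2
  π[f,w](σ[f>6](S)) → 2
  (σ[f<7](σ[w='p'](S)) − π[f,w](σ[f>6](S))) → 2
E2 per-node cardinality:
  S → 6
  σ[w='p'](S) → 2
  σ[f<7](σ[w='p'](S)) → 2
  S → 6
  σ[f>6](S) → 2
  π[f,w](σ[f>6](S)) → 2
  (σ[f<7](σ[w='p'](S)) ∪ π[f,w](σ[f>6](S))) → 4

E1 result:
f | w
1 | p
4 | p
E2 result:
f | w
1 | p
4 | p
8 | s
9 | q
Witness: (8, 's') appears 0× in E1 but 1× in E2.

no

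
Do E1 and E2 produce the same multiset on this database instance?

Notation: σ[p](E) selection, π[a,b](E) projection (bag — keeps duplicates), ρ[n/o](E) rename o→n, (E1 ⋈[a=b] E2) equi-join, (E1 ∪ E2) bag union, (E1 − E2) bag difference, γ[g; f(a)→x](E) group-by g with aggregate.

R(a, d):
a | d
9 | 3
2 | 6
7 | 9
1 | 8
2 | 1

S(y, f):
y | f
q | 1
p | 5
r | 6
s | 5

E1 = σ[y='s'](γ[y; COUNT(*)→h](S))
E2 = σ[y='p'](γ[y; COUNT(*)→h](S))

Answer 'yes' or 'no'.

E1 row counts bottom-up:
  S → 4
  γ[y; COUNT(*)→h](S) → 4
  σ[y='s'](γ[y; COUNT(*)→h](S)) → 1
E2 row counts bottom-up:
  S → 4
  γ[y; COUNT(*)→h](S) → 4
  σ[y='p'](γ[y; COUNT(*)→h](S)) → 1

E1 result:
y | h
s | 1
E2 result:
y | h
p | 1
Witness: ('s', 1) appears 1× in E1 but 0× in E2.

no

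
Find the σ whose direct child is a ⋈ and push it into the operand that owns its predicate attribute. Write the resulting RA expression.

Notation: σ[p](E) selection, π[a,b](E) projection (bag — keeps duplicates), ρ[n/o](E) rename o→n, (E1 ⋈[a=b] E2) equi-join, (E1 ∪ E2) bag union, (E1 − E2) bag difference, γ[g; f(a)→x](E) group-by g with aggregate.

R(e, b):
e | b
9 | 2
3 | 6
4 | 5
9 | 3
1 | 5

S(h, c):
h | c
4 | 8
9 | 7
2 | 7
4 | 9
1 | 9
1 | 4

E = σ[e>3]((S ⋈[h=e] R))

σ filters on e, owned by the right side.
E' = (S ⋈[h=e] σ[e>3](R))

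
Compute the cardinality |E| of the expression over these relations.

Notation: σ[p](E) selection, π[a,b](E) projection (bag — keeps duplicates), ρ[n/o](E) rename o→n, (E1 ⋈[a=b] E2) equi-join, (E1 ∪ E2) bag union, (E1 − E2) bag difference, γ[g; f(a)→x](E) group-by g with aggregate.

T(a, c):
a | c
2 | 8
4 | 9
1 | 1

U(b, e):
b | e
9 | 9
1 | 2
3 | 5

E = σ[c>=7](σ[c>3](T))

Subexpression sizes:
  T → 3
  σ[c>3](T) → 2
  σ[c>=7](σ[c>3](T)) → 2

|E| = 2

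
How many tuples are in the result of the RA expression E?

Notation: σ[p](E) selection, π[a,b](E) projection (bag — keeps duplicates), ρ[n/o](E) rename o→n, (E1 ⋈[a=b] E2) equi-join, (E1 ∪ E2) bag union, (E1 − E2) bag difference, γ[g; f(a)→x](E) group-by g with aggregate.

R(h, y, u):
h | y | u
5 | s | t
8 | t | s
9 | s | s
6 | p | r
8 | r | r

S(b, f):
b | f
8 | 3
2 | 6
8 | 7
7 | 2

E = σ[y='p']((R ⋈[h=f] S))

Per-node cardinality:
  R → 5
  S → 4
  (R ⋈[h=f] S) → 1
  σ[y='p']((R ⋈[h=f] S)) → 1

|E| = 1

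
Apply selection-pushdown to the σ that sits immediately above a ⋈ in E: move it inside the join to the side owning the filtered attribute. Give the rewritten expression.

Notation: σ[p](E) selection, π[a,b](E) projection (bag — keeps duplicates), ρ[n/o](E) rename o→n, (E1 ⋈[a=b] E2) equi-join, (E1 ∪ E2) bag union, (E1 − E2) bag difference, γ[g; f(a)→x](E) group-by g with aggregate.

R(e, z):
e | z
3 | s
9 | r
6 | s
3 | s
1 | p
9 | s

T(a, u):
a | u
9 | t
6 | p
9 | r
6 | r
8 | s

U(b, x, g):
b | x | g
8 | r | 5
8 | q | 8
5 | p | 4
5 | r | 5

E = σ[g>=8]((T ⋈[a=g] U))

σ filters on g, owned by the right side.
E' = (T ⋈[a=g] σ[g>=8](U))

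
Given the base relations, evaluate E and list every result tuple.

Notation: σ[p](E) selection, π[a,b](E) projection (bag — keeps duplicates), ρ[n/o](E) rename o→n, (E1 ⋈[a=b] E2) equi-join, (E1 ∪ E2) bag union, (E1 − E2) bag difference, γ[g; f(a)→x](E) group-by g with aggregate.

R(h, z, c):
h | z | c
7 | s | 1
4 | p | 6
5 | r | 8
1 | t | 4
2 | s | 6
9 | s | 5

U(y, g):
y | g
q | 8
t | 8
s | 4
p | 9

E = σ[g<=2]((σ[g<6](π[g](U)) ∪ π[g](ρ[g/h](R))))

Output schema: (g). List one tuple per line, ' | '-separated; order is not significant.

Row counts bottom-up:
  U → 4
  π[g](U) → 4
  σ[g<6](π[g](U)) → 1
  R → 6
  ρ[g/h](R) → 6
  π[g](ρ[g/h](R)) → 6
  (σ[g<6](π[g](U)) ∪ π[g](ρ[g/h](R))) → 7
  σ[g<=2]((σ[g<6](π[g](U)) ∪ π[g](ρ[g/h](R)))) → 2

== RESULT ==
g
1
2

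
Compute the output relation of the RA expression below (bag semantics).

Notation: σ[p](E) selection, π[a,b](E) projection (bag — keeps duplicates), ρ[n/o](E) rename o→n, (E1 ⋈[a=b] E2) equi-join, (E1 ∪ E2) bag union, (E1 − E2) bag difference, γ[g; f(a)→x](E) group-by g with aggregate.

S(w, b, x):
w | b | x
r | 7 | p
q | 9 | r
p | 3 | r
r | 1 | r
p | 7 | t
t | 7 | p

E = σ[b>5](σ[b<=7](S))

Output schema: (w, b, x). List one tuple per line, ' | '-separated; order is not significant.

Per-node cardinality:
  S → 6
  σ[b<=7](S) → 5
  σ[b>5](σ[b<=7](S)) → 3

== RESULT ==
w | b | x
p | 7 | t
r | 7 | p
t | 7 | p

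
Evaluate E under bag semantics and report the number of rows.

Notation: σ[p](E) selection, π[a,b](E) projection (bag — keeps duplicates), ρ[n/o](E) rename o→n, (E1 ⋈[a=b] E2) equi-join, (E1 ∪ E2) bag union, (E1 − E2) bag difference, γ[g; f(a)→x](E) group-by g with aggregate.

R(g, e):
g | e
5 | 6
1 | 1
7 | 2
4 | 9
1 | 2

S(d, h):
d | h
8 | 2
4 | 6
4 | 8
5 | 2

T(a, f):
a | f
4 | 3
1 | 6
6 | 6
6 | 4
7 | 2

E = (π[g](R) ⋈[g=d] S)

Stepwise |·|:
  R → 5
  π[g](R) → 5
  S → 4
  (π[g](R) ⋈[g=d] S) → 3

|E| = 3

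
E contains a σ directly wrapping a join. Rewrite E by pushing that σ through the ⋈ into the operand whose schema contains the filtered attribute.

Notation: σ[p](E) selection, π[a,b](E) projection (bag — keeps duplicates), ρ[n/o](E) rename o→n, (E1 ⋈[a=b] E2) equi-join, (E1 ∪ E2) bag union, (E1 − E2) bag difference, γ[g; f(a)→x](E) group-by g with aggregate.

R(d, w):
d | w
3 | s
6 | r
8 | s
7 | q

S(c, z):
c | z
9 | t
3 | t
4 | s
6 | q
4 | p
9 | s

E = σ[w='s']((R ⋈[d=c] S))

σ filters on w, owned by the left side.
E' = (σ[w='s'](R) ⋈[d=c] S)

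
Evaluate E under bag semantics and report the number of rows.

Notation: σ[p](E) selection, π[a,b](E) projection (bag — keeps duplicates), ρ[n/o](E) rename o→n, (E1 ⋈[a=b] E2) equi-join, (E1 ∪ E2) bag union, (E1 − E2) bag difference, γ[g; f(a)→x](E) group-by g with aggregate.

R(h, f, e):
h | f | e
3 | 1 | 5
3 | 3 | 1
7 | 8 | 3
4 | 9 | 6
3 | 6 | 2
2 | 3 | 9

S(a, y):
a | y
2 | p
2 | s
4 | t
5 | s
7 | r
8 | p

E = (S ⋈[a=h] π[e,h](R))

Per-node cardinality:
  S → 6
  R → 6
  π[e,h](R) → 6
  (S ⋈[a=h] π[e,h](R)) → 4

|E| = 4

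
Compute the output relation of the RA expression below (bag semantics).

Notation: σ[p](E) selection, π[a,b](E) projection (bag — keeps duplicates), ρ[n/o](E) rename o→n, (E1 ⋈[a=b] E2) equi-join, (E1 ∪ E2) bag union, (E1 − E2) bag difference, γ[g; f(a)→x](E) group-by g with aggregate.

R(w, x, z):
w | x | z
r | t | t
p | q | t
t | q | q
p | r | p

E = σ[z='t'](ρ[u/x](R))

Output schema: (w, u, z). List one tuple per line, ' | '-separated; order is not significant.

Subexpression sizes:
  R → 4
  ρ[u/x](R) → 4
  σ[z='t'](ρ[u/x](R)) → 2

== RESULT ==
w | u | z
p | q | t
r | t | t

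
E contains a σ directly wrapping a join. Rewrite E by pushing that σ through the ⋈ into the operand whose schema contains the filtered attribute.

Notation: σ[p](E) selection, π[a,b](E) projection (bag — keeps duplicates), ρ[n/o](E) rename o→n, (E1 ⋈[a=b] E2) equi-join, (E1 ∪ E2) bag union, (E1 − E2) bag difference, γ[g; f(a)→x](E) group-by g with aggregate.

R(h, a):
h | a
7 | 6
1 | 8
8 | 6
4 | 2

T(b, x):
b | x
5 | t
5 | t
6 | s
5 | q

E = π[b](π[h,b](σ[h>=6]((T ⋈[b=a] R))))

σ filters on h, owned by the right side.
E' = π[b](π[h,b]((T ⋈[b=a] σ[h>=6](R))))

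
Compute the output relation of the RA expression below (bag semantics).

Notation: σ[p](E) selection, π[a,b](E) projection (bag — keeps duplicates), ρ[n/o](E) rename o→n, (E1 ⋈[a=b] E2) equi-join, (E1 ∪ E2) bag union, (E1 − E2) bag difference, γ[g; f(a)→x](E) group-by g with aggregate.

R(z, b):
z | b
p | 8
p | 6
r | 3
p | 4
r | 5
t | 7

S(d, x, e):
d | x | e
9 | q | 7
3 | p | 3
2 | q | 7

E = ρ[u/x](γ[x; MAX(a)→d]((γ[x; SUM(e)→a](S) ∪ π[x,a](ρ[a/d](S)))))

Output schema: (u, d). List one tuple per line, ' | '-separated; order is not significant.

Subexpression sizes:
  S → 3
  γ[x; SUM(e)→a](S) → 2
  S → 3
  ρ[a/d](S) → 3
  π[x,a](ρ[a/d](S)) → 3
  (γ[x; SUM(e)→a](S) ∪ π[x,a](ρ[a/d](S))) → 5
  γ[x; MAX(a)→d]((γ[x; SUM(e)→a](S) ∪ π[x,a](ρ[a/d](S)))) → 2
  ρ[u/x](γ[x; MAX(a)→d]((γ[x; SUM(e)→a](S) ∪ π[x,a](ρ[a/d](S))))) → 2

== RESULT ==
u | d
p | 3
q | 14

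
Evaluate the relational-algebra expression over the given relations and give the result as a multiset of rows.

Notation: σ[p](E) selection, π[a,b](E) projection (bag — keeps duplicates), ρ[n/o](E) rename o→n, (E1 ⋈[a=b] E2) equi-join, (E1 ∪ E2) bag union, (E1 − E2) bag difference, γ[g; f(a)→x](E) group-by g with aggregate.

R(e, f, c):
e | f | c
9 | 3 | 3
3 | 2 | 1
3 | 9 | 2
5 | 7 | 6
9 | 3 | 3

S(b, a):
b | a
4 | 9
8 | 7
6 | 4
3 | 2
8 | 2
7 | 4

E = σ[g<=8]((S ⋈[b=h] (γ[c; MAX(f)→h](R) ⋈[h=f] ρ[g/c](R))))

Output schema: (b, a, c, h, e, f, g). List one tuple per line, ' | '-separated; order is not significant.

Stepwise |·|:
  S → 6
  R → 5
  γ[c; MAX(f)→h](R) → 4
  R → 5
  ρ[g/c](R) → 5
  (γ[c; MAX(f)→h](R) ⋈[h=f] ρ[g/c](R)) → 5
  (S ⋈[b=h] (γ[c; MAX(f)→h](R) ⋈[h=f] ρ[g/c](R))) → 3
  σ[g<=8]((S ⋈[b=h] (γ[c; MAX(f)→h](R) ⋈[h=f] ρ[g/c](R)))) → 3

== RESULT ==
b | a | c | h | e | f | g
3 | 2 | 3 | 3 | 9 | 3 | 3
3 | 2 | 3 | 3 | 9 | 3 | 3
7 | 4 | 6 | 7 | 5 | 7 | 6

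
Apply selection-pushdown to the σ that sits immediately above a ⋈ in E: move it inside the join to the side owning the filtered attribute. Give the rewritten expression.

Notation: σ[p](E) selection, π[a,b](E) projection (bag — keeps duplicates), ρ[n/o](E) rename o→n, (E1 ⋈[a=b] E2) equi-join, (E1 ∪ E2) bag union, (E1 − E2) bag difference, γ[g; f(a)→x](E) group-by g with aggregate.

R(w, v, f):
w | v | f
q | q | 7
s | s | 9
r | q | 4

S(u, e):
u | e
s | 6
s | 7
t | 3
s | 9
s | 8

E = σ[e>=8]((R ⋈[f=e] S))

σ filters on e, owned by the right side.
E' = (R ⋈[f=e] σ[e>=8](S))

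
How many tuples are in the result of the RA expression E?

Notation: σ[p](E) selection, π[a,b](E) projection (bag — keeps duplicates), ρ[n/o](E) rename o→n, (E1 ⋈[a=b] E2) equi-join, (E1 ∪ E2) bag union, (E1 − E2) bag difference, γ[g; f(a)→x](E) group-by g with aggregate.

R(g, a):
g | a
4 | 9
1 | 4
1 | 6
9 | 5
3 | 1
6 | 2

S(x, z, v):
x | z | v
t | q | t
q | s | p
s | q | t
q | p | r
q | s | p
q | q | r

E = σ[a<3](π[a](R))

Per-node cardinality:
  R → 6
  π[a](R) → 6
  σ[a<3](π[a](R)) → 2

|E| = 2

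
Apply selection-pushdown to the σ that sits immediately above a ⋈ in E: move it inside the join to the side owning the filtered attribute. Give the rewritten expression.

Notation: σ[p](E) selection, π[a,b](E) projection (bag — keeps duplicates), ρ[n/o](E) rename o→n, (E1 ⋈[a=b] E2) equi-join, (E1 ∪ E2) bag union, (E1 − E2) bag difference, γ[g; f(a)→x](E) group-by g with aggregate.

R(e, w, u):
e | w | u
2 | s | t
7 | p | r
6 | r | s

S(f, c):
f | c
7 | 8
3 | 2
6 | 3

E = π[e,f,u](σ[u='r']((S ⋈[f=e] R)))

σ filters on u, owned by the right side.
E' = π[e,f,u]((S ⋈[f=e] σ[u='r'](R)))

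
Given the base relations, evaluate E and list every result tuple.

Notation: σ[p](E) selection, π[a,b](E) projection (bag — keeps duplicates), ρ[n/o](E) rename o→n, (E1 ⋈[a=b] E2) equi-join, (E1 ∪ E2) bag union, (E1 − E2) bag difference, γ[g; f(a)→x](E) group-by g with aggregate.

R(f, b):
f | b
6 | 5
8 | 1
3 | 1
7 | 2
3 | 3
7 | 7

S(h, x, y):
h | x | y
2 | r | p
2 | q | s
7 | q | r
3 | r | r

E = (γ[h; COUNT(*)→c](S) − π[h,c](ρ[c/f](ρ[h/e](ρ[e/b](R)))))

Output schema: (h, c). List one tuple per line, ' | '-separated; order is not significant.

Per-node cardinality:
  S → 4
  γ[h; COUNT(*)→c](S) → 3
  R → 6
  ρ[e/b](R) → 6
  ρ[h/e](ρ[e/b](R)) → 6
  ρ[c/f](ρ[h/e](ρ[e/b](R))) → 6
  π[h,c](ρ[c/f](ρ[h/e](ρ[e/b](R)))) → 6
  (γ[h; COUNT(*)→c](S) − π[h,c](ρ[c/f](ρ[h/e](ρ[e/b](R))))) → 3

== RESULT ==
h | c
2 | 2
3 | 1
7 | 1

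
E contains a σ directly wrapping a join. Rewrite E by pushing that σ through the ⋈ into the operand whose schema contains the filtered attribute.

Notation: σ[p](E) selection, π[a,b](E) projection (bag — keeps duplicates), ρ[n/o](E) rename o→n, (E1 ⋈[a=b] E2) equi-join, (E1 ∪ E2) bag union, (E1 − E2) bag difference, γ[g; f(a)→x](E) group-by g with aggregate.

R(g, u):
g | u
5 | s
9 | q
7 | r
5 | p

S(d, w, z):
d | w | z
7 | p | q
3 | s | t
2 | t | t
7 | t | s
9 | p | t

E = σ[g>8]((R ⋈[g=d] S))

σ filters on g, owned by the left side.
E' = (σ[g>8](R) ⋈[g=d] S)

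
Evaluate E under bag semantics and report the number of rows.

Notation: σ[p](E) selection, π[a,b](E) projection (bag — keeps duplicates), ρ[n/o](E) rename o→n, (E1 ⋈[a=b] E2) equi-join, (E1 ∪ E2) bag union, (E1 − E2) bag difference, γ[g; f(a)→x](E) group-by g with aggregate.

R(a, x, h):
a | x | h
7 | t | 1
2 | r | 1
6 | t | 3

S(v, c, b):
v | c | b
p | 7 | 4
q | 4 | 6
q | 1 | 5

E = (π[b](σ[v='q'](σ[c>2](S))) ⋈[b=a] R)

Stepwise |·|:
  S → 3
  σ[c>2](S) → 2
  σ[v='q'](σ[c>2](S)) → 1
  π[b](σ[v='q'](σ[c>2](S))) → 1
  R → 3
  (π[b](σ[v='q'](σ[c>2](S))) ⋈[b=a] R) → 1

|E| = 1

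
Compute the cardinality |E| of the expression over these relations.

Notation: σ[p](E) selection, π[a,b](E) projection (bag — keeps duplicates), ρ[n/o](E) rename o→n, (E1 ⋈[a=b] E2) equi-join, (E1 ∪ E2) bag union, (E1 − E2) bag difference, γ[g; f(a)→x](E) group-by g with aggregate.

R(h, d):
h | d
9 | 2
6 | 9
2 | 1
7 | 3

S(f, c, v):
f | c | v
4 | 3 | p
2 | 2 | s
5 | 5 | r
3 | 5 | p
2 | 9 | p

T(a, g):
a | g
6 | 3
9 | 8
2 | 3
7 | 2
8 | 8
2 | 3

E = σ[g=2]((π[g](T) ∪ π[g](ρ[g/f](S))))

Row counts bottom-up:
  T → 6
  π[g](T) → 6
  S → 5
  ρ[g/f](S) → 5
  π[g](ρ[g/f](S)) → 5
  (π[g](T) ∪ π[g](ρ[g/f](S))) → 11
  σ[g=2]((π[g](T) ∪ π[g](ρ[g/f](S)))) → 3

|E| = 3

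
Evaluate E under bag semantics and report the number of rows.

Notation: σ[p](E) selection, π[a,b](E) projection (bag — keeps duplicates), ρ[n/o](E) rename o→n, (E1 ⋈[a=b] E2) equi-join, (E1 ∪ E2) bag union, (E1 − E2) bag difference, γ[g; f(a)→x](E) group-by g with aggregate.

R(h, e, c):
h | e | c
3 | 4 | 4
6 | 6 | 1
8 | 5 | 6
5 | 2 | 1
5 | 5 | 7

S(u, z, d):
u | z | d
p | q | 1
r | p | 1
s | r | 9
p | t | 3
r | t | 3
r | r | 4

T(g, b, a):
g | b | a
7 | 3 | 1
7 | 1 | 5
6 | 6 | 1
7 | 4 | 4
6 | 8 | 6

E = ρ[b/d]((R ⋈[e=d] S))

Row counts bottom-up:
  R → 5
  S → 6
  (R ⋈[e=d] S) → 1
  ρ[b/d]((R ⋈[e=d] S)) → 1

|E| = 1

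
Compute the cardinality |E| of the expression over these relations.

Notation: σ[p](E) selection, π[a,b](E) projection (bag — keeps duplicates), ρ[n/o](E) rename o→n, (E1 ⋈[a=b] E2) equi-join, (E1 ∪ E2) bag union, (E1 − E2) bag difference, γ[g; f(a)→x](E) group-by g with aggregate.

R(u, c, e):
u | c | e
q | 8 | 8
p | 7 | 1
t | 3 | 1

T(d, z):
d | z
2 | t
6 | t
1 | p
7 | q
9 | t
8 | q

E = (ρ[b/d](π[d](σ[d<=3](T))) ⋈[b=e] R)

Subexpression sizes:
  T → 6
  σ[d<=3](T) → 2
  π[d](σ[d<=3](T)) → 2
  ρ[b/d](π[d](σ[d<=3](T))) → 2
  R → 3
  (ρ[b/d](π[d](σ[d<=3](T))) ⋈[b=e] R) → 2

|E| = 2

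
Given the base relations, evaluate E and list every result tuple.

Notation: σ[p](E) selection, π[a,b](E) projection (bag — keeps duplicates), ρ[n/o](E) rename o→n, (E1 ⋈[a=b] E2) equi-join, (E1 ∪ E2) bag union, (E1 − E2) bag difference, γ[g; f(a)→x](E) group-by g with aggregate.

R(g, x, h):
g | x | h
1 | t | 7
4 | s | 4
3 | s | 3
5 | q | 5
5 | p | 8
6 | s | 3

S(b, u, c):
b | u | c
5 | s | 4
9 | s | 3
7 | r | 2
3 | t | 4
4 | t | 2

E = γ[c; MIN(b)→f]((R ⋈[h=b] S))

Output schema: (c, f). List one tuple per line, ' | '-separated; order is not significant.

Row counts bottom-up:
  R → 6
  S → 5
  (R ⋈[h=b] S) → 5
  γ[c; MIN(b)→f]((R ⋈[h=b] S)) → 2

== RESULT ==
c | f
2 | 4
4 | 3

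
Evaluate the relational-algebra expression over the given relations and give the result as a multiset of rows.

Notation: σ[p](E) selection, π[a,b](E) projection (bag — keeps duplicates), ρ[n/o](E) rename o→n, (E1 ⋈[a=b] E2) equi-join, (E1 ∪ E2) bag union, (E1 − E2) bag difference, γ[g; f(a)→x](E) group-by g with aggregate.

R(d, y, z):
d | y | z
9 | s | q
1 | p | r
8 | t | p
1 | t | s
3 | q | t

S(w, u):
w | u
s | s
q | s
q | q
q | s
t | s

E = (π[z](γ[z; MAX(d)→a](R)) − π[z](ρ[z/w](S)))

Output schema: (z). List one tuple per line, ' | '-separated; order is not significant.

Per-node cardinality:
  R → 5
  γ[z; MAX(d)→a](R) → 5
  π[z](γ[z; MAX(d)→a](R)) → 5
  S → 5
  ρ[z/w](S) → 5
  π[z](ρ[z/w](S)) → 5
  (π[z](γ[z; MAX(d)→a](R)) − π[z](ρ[z/w](S))) → 2

== RESULT ==
z
p
r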